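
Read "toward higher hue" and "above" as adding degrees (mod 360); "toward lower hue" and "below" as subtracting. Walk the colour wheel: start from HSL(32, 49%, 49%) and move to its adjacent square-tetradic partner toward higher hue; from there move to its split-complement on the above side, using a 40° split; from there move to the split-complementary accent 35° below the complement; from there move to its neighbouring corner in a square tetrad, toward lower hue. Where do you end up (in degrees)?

37°

square ↑ +90°: 32 + 90 = 122°
split-comp 40° ↑ +220°: 122 + 220 = 342°
split-comp 35° ↓ +145°: 342 + 145 = 487 → 487 − 360 = 127°
square ↓ −90°: 127 − 90 = 37°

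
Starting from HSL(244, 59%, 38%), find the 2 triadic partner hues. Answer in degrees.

A triad places three hues 120° apart.
244 + 120 = 364 → 364 − 360 = 4°
244 + 240 = 484 → 484 − 360 = 124°

4° and 124°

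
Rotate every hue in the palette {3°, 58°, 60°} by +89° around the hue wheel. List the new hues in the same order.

3 + 89 = 92°
58 + 89 = 147°
60 + 89 = 149°

92°, 147°, 149°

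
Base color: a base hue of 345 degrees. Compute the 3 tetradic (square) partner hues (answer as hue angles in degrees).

A square tetradic scheme places four hues every 90°.
345 + 90 = 435 → 435 − 360 = 75°
345 + 180 = 525 → 525 − 360 = 165°
345 + 270 = 615 → 615 − 360 = 255°

75°, 165° and 255°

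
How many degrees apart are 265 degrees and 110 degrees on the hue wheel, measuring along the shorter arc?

155°

|265 − 110| = 155.
155 ≤ 180, so the shorter arc is 155°.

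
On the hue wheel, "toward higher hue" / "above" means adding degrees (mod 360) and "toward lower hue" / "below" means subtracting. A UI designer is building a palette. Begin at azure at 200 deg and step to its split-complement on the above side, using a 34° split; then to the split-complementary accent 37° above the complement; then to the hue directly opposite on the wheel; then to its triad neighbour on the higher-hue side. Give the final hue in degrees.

211°

+214° (split-comp 34° ↑): 200 + 214 = 414 → 414 − 360 = 54°
+217° (split-comp 37° ↑): 54 + 217 = 271°
+180° (complement): 271 + 180 = 451 → 451 − 360 = 91°
+120° (triadic ↑): 91 + 120 = 211°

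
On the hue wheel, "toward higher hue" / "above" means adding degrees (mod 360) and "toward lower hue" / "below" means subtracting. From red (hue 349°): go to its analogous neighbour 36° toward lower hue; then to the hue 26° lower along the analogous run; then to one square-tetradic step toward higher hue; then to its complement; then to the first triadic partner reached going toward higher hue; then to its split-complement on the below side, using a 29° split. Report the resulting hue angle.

108°

−36° (analog 36° ↓): 349 − 36 = 313°
−26° (analog 26° ↓): 313 − 26 = 287°
+90° (square ↑): 287 + 90 = 377 → 377 − 360 = 17°
+180° (complement): 17 + 180 = 197°
+120° (triadic ↑): 197 + 120 = 317°
+151° (split-comp 29° ↓): 317 + 151 = 468 → 468 − 360 = 108°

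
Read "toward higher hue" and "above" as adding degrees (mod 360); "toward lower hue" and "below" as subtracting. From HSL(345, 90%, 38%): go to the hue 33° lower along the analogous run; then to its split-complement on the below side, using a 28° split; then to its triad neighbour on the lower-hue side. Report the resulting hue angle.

−33° (analog 33° ↓): 345 − 33 = 312°
+152° (split-comp 28° ↓): 312 + 152 = 464 → 464 − 360 = 104°
−120° (triadic ↓): 104 − 120 = -16 → -16 + 360 = 344°

344°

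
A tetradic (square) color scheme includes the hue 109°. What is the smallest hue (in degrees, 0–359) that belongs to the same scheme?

A square tetradic scheme places four hues every 90°.
The full set through 109° is {19°, 109°, 199°, 289°}.

19°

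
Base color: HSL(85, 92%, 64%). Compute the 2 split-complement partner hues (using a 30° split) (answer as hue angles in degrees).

Split-complementary hues sit 30° either side of the complement.
Complement of 85°: 85 + 180 = 265°
265 − 30 = 235°
265 + 30 = 295°

235° and 295°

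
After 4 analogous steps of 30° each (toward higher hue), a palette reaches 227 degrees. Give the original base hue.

4 steps of 30° (toward higher hue) give a net shift of +120°.
Start = end − shift: 227 − 120 = 107°

107°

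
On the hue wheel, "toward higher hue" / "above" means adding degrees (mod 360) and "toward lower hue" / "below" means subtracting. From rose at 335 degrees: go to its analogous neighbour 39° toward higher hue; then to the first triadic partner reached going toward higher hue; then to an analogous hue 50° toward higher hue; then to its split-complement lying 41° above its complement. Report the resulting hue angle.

45°

+39° (analog 39° ↑): 335 + 39 = 374 → 374 − 360 = 14°
+120° (triadic ↑): 14 + 120 = 134°
+50° (analog 50° ↑): 134 + 50 = 184°
+221° (split-comp 41° ↑): 184 + 221 = 405 → 405 − 360 = 45°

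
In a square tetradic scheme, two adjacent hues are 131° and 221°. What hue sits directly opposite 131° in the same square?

A square tetradic scheme places four hues 90° apart; opposite corners are 180° apart.
131 + 180 = 311°

311°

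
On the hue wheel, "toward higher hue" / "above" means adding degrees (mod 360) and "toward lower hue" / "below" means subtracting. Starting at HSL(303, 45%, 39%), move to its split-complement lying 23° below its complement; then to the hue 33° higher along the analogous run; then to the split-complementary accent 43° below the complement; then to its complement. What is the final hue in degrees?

303 + 157 = 460 → 460 − 360 = 100°   (split-comp 23° ↓)
100 + 33 = 133°   (analog 33° ↑)
133 + 137 = 270°   (split-comp 43° ↓)
270 + 180 = 450 → 450 − 360 = 90°   (complement)

90°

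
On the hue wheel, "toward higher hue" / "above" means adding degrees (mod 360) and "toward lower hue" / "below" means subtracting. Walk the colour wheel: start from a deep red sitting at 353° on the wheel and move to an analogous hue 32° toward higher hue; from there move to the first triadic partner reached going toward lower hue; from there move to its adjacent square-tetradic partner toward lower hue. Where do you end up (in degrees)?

175°

353 + 32 = 385 → 385 − 360 = 25°   (analog 32° ↑)
25 − 120 = -95 → -95 + 360 = 265°   (triadic ↓)
265 − 90 = 175°   (square ↓)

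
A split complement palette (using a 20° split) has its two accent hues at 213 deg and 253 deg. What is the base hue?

The accents sit 20° either side of the complement, so the complement is their short-arc midpoint on the wheel.
Short-arc midpoint of 213° and 253°: 233°.
Base is 180° from the complement: 233 − 180 = 53°

53°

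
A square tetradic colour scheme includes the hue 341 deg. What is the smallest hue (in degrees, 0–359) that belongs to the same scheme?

A square tetradic scheme places four hues every 90°.
The full set through 341° is {71°, 161°, 251°, 341°}.

71°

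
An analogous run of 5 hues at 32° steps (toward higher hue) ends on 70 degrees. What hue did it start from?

302°

4 steps of 32° (toward higher hue) give a net shift of +128°.
Start = end − shift: 70 − 128 = -58 → -58 + 360 = 302°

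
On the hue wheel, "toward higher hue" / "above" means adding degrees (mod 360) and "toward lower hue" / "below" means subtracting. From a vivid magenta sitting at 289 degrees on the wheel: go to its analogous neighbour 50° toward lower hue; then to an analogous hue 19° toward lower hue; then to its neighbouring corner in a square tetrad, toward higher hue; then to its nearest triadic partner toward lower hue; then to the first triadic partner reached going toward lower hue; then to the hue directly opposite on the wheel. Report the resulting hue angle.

analog 50° ↓ −50°: 289 − 50 = 239°
analog 19° ↓ −19°: 239 − 19 = 220°
square ↑ +90°: 220 + 90 = 310°
triadic ↓ −120°: 310 − 120 = 190°
triadic ↓ −120°: 190 − 120 = 70°
complement +180°: 70 + 180 = 250°

250°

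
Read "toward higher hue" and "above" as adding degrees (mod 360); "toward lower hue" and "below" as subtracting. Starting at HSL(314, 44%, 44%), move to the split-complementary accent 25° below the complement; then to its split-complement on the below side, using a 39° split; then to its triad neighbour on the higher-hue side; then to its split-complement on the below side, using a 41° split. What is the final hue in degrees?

149°

split-comp 25° ↓ +155°: 314 + 155 = 469 → 469 − 360 = 109°
split-comp 39° ↓ +141°: 109 + 141 = 250°
triadic ↑ +120°: 250 + 120 = 370 → 370 − 360 = 10°
split-comp 41° ↓ +139°: 10 + 139 = 149°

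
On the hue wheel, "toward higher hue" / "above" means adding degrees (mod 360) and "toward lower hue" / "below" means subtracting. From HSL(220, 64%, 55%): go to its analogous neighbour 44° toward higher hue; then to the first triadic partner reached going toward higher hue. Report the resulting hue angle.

220 + 44 = 264°   (analog 44° ↑)
264 + 120 = 384 → 384 − 360 = 24°   (triadic ↑)

24°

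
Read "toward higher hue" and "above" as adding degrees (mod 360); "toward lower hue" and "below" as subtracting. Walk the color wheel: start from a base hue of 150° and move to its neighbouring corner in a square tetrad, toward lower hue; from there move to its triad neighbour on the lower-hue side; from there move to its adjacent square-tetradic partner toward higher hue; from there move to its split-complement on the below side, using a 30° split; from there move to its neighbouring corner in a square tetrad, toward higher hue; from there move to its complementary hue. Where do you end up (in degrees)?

90°

150 − 90 = 60°   (square ↓)
60 − 120 = -60 → -60 + 360 = 300°   (triadic ↓)
300 + 90 = 390 → 390 − 360 = 30°   (square ↑)
30 + 150 = 180°   (split-comp 30° ↓)
180 + 90 = 270°   (square ↑)
270 + 180 = 450 → 450 − 360 = 90°   (complement)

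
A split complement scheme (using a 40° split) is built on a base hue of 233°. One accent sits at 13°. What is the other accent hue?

93°

Split-complementary hues sit 40° either side of the complement.
Complement of the base 233°: 233 + 180 = 413 → 413 − 360 = 53°
The given accent 13° is 40° one side of 53°; the other accent sits 40° the other side: 53 + 40 = 93°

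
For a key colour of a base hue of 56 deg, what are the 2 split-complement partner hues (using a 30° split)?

Split-complementary hues sit 30° either side of the complement.
Complement of 56 deg: 56 + 180 = 236°
236 − 30 = 206°
236 + 30 = 266°

206° and 266°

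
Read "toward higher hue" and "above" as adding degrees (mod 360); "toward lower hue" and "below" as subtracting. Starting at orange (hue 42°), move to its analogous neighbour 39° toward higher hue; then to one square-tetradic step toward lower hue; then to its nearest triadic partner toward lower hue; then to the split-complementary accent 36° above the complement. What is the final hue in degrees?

87°

+39° (analog 39° ↑): 42 + 39 = 81°
−90° (square ↓): 81 − 90 = -9 → -9 + 360 = 351°
−120° (triadic ↓): 351 − 120 = 231°
+216° (split-comp 36° ↑): 231 + 216 = 447 → 447 − 360 = 87°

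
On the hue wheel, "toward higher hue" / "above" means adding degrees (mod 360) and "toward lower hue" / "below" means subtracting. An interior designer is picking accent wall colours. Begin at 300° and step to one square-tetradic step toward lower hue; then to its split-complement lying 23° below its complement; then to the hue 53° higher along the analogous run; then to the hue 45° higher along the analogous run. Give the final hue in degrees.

300 − 90 = 210°   (square ↓)
210 + 157 = 367 → 367 − 360 = 7°   (split-comp 23° ↓)
7 + 53 = 60°   (analog 53° ↑)
60 + 45 = 105°   (analog 45° ↑)

105°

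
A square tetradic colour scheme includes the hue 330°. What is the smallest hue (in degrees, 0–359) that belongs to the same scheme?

60°

A square tetradic scheme places four hues every 90°.
The full set through 330° is {60°, 150°, 240°, 330°}.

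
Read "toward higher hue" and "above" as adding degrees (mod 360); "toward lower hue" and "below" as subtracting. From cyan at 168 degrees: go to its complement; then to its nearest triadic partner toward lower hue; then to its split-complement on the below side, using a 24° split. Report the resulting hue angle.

complement +180°: 168 + 180 = 348°
triadic ↓ −120°: 348 − 120 = 228°
split-comp 24° ↓ +156°: 228 + 156 = 384 → 384 − 360 = 24°

24°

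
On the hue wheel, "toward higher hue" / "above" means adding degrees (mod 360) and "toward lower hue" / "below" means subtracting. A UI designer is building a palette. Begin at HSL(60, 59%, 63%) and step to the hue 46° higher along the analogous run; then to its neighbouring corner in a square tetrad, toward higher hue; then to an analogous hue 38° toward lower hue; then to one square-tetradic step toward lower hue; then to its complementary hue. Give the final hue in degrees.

248°

analog 46° ↑ +46°: 60 + 46 = 106°
square ↑ +90°: 106 + 90 = 196°
analog 38° ↓ −38°: 196 − 38 = 158°
square ↓ −90°: 158 − 90 = 68°
complement +180°: 68 + 180 = 248°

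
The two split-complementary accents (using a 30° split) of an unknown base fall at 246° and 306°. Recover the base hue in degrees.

96°

The accents sit 30° either side of the complement, so the complement is their short-arc midpoint on the wheel.
Short-arc midpoint of 246° and 306°: 276°.
Base is 180° from the complement: 276 − 180 = 96°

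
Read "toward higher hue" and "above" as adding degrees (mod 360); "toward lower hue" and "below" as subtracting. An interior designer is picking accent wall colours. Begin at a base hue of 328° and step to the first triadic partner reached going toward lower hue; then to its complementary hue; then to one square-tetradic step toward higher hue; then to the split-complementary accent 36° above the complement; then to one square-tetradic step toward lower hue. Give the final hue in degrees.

244°

triadic ↓ −120°: 328 − 120 = 208°
complement +180°: 208 + 180 = 388 → 388 − 360 = 28°
square ↑ +90°: 28 + 90 = 118°
split-comp 36° ↑ +216°: 118 + 216 = 334°
square ↓ −90°: 334 − 90 = 244°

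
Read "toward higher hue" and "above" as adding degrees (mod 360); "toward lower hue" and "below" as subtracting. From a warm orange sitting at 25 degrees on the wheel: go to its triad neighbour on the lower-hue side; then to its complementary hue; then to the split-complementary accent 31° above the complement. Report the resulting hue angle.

296°

triadic ↓ −120°: 25 − 120 = -95 → -95 + 360 = 265°
complement +180°: 265 + 180 = 445 → 445 − 360 = 85°
split-comp 31° ↑ +211°: 85 + 211 = 296°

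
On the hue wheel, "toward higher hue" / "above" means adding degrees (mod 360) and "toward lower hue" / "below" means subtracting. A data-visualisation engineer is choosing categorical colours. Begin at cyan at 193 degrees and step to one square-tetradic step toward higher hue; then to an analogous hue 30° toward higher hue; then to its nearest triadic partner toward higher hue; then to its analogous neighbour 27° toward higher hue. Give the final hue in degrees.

100°

193 + 90 = 283°   (square ↑)
283 + 30 = 313°   (analog 30° ↑)
313 + 120 = 433 → 433 − 360 = 73°   (triadic ↑)
73 + 27 = 100°   (analog 27° ↑)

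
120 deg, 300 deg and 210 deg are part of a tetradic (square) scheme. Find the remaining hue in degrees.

A square tetradic scheme places four hues every 90°.
The full set through 120° is {30°, 120°, 210°, 300°}.
Given {120°, 210°, 300°}, the missing hue is 30°.

30°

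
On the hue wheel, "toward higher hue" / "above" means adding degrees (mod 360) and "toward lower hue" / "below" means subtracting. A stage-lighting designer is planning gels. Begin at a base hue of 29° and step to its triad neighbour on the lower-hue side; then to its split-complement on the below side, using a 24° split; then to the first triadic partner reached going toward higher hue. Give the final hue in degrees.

185°

−120° (triadic ↓): 29 − 120 = -91 → -91 + 360 = 269°
+156° (split-comp 24° ↓): 269 + 156 = 425 → 425 − 360 = 65°
+120° (triadic ↑): 65 + 120 = 185°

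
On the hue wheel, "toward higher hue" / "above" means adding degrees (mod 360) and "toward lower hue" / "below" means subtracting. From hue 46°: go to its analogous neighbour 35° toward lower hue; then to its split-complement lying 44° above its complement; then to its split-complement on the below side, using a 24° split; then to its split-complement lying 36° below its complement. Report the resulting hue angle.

175°

−35° (analog 35° ↓): 46 − 35 = 11°
+224° (split-comp 44° ↑): 11 + 224 = 235°
+156° (split-comp 24° ↓): 235 + 156 = 391 → 391 − 360 = 31°
+144° (split-comp 36° ↓): 31 + 144 = 175°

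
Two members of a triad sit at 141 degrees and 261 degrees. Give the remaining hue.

A triad spaces three hues 120° apart.
The full set is {21°, 141°, 261°}.

21°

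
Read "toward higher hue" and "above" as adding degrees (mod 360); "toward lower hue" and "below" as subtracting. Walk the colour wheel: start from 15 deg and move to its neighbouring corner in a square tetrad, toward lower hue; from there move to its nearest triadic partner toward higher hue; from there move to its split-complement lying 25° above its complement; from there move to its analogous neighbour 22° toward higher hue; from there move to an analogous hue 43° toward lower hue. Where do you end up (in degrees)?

15 − 90 = -75 → -75 + 360 = 285°   (square ↓)
285 + 120 = 405 → 405 − 360 = 45°   (triadic ↑)
45 + 205 = 250°   (split-comp 25° ↑)
250 + 22 = 272°   (analog 22° ↑)
272 − 43 = 229°   (analog 43° ↓)

229°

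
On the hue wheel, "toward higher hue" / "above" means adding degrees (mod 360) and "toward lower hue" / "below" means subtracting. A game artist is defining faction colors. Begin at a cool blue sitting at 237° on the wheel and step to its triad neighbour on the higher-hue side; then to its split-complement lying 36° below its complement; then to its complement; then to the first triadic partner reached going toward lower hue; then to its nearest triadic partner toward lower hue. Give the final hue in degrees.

237 + 120 = 357°   (triadic ↑)
357 + 144 = 501 → 501 − 360 = 141°   (split-comp 36° ↓)
141 + 180 = 321°   (complement)
321 − 120 = 201°   (triadic ↓)
201 − 120 = 81°   (triadic ↓)

81°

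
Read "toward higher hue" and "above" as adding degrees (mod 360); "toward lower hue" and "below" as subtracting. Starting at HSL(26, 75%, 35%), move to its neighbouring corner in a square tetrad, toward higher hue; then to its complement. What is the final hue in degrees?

296°

+90° (square ↑): 26 + 90 = 116°
+180° (complement): 116 + 180 = 296°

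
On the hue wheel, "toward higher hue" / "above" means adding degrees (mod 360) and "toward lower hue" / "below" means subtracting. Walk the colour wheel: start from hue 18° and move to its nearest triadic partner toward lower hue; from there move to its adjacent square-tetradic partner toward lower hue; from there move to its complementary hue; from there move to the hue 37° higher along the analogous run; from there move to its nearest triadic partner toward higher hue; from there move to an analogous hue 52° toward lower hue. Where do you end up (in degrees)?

93°

−120° (triadic ↓): 18 − 120 = -102 → -102 + 360 = 258°
−90° (square ↓): 258 − 90 = 168°
+180° (complement): 168 + 180 = 348°
+37° (analog 37° ↑): 348 + 37 = 385 → 385 − 360 = 25°
+120° (triadic ↑): 25 + 120 = 145°
−52° (analog 52° ↓): 145 − 52 = 93°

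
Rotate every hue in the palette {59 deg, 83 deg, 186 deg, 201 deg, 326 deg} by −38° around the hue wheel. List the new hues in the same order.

21°, 45°, 148°, 163°, 288°

59 − 38 = 21°
83 − 38 = 45°
186 − 38 = 148°
201 − 38 = 163°
326 − 38 = 288°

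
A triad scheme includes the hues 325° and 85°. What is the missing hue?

205°

A triad places three hues 120° apart.
The full set through 85° is {85°, 205°, 325°}.
Given {85°, 325°}, the missing hue is 205°.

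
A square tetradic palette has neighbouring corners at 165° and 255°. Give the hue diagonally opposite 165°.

345°

A square tetradic scheme places four hues 90° apart; opposite corners are 180° apart.
165 + 180 = 345°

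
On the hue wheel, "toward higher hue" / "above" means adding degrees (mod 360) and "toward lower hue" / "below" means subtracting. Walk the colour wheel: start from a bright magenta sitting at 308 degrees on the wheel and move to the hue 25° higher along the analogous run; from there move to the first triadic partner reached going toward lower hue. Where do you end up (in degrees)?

analog 25° ↑ +25°: 308 + 25 = 333°
triadic ↓ −120°: 333 − 120 = 213°

213°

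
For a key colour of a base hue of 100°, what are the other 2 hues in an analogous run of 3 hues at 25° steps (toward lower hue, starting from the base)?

75° and 50°

100 − 25 = 75°
100 − 50 = 50°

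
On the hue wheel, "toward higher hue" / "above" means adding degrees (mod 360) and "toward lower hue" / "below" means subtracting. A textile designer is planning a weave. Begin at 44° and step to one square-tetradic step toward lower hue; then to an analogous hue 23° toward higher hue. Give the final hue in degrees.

337°

square ↓ −90°: 44 − 90 = -46 → -46 + 360 = 314°
analog 23° ↑ +23°: 314 + 23 = 337°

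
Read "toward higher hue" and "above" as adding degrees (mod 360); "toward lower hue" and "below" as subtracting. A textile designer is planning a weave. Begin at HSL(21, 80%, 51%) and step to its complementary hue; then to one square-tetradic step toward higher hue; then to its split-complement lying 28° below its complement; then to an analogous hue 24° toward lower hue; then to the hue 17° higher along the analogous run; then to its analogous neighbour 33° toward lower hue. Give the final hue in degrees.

21 + 180 = 201°   (complement)
201 + 90 = 291°   (square ↑)
291 + 152 = 443 → 443 − 360 = 83°   (split-comp 28° ↓)
83 − 24 = 59°   (analog 24° ↓)
59 + 17 = 76°   (analog 17° ↑)
76 − 33 = 43°   (analog 33° ↓)

43°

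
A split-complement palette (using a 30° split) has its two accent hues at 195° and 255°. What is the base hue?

The accents sit 30° either side of the complement, so the complement is their short-arc midpoint on the wheel.
Short-arc midpoint of 195° and 255°: 225°.
Base is 180° from the complement: 225 − 180 = 45°

45°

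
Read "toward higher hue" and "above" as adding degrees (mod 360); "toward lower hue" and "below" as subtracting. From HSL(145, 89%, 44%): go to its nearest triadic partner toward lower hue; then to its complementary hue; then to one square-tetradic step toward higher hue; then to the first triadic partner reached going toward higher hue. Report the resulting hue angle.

55°

145 − 120 = 25°   (triadic ↓)
25 + 180 = 205°   (complement)
205 + 90 = 295°   (square ↑)
295 + 120 = 415 → 415 − 360 = 55°   (triadic ↑)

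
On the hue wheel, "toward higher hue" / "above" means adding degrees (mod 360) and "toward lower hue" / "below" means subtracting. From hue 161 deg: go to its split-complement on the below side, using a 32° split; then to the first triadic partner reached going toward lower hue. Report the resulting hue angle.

189°

161 + 148 = 309°   (split-comp 32° ↓)
309 − 120 = 189°   (triadic ↓)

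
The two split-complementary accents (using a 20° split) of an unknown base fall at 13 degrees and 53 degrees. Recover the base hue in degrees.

213°

The accents sit 20° either side of the complement, so the complement is their short-arc midpoint on the wheel.
Short-arc midpoint of 13° and 53°: 33°.
Base is 180° from the complement: 33 − 180 = -147 → -147 + 360 = 213°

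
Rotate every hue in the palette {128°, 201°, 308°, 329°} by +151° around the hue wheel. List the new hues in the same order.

279°, 352°, 99°, 120°

128 + 151 = 279°
201 + 151 = 352°
308 + 151 = 459 → 459 − 360 = 99°
329 + 151 = 480 → 480 − 360 = 120°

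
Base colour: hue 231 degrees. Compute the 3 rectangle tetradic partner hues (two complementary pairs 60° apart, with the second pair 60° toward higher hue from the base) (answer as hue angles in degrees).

291°, 51°, and 111°

A rectangular tetradic uses two complementary pairs 60° apart: offsets 0°, 60°, 180°, 240°.
231 + 60 = 291°
231 + 180 = 411 → 411 − 360 = 51°
231 + 240 = 471 → 471 − 360 = 111°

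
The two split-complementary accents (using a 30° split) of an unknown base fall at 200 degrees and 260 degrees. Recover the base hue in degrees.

50°

The accents sit 30° either side of the complement, so the complement is their short-arc midpoint on the wheel.
Short-arc midpoint of 200° and 260°: 230°.
Base is 180° from the complement: 230 − 180 = 50°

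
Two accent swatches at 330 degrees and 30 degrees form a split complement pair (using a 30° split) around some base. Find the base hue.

The accents sit 30° either side of the complement, so the complement is their short-arc midpoint on the wheel.
Short-arc midpoint of 330° and 30°: 0°.
Base is 180° from the complement: 0 − 180 = -180 → -180 + 360 = 180°

180°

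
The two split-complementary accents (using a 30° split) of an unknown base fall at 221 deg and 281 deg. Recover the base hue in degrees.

The accents sit 30° either side of the complement, so the complement is their short-arc midpoint on the wheel.
Short-arc midpoint of 221° and 281°: 251°.
Base is 180° from the complement: 251 − 180 = 71°

71°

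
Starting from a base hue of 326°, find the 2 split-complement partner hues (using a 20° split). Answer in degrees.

126° and 166°

Split-complementary hues sit 20° either side of the complement.
Complement of 326°: 326 + 180 = 506 → 506 − 360 = 146°
146 − 20 = 126°
146 + 20 = 166°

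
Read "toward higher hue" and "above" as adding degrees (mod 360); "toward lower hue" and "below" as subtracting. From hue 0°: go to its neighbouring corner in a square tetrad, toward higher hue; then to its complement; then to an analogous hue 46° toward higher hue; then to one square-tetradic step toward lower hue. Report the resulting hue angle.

0 + 90 = 90°   (square ↑)
90 + 180 = 270°   (complement)
270 + 46 = 316°   (analog 46° ↑)
316 − 90 = 226°   (square ↓)

226°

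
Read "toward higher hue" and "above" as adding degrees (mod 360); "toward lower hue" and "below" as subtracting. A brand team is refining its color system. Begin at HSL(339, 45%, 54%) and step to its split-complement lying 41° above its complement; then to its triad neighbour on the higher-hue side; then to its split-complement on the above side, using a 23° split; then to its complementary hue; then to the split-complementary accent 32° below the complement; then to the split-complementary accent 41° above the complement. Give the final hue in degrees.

339 + 221 = 560 → 560 − 360 = 200°   (split-comp 41° ↑)
200 + 120 = 320°   (triadic ↑)
320 + 203 = 523 → 523 − 360 = 163°   (split-comp 23° ↑)
163 + 180 = 343°   (complement)
343 + 148 = 491 → 491 − 360 = 131°   (split-comp 32° ↓)
131 + 221 = 352°   (split-comp 41° ↑)

352°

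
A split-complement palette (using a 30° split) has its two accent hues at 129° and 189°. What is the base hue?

339°

The accents sit 30° either side of the complement, so the complement is their short-arc midpoint on the wheel.
Short-arc midpoint of 129° and 189°: 159°.
Base is 180° from the complement: 159 − 180 = -21 → -21 + 360 = 339°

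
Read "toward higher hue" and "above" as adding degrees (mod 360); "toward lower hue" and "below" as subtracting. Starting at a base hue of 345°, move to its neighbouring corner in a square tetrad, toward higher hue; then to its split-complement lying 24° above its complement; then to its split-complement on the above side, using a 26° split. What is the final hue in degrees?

125°

345 + 90 = 435 → 435 − 360 = 75°   (square ↑)
75 + 204 = 279°   (split-comp 24° ↑)
279 + 206 = 485 → 485 − 360 = 125°   (split-comp 26° ↑)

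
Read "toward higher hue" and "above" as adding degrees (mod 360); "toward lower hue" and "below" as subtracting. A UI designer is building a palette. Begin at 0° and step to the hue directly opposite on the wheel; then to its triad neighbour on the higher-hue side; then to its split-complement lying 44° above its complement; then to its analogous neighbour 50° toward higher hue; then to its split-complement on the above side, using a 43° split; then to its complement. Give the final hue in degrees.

0 + 180 = 180°   (complement)
180 + 120 = 300°   (triadic ↑)
300 + 224 = 524 → 524 − 360 = 164°   (split-comp 44° ↑)
164 + 50 = 214°   (analog 50° ↑)
214 + 223 = 437 → 437 − 360 = 77°   (split-comp 43° ↑)
77 + 180 = 257°   (complement)

257°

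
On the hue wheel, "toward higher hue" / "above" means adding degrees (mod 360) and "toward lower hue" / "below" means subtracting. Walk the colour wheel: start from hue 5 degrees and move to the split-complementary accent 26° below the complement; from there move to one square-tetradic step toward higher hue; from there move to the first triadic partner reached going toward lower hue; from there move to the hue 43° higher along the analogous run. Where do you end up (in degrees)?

172°

5 + 154 = 159°   (split-comp 26° ↓)
159 + 90 = 249°   (square ↑)
249 − 120 = 129°   (triadic ↓)
129 + 43 = 172°   (analog 43° ↑)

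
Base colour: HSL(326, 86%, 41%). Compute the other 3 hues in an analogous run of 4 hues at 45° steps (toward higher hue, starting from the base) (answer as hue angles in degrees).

11°, 56°, 101°

Analogous hues sit every 45° along the wheel.
326 + 45 = 371 → 371 − 360 = 11°
326 + 90 = 416 → 416 − 360 = 56°
326 + 135 = 461 → 461 − 360 = 101°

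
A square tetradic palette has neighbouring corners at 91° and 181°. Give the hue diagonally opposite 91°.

A square tetradic scheme places four hues 90° apart; opposite corners are 180° apart.
91 + 180 = 271°

271°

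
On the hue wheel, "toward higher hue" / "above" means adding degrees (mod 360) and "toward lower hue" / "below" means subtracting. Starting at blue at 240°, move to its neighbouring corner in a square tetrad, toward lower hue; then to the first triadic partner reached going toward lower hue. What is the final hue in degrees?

30°

square ↓ −90°: 240 − 90 = 150°
triadic ↓ −120°: 150 − 120 = 30°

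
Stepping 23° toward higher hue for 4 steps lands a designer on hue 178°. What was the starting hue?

86°

4 steps of 23° (toward higher hue) give a net shift of +92°.
Start = end − shift: 178 − 92 = 86°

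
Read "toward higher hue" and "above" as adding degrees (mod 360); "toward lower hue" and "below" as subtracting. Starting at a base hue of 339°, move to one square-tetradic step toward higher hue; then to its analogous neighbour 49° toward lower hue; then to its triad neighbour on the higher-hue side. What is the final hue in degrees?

140°

339 + 90 = 429 → 429 − 360 = 69°   (square ↑)
69 − 49 = 20°   (analog 49° ↓)
20 + 120 = 140°   (triadic ↑)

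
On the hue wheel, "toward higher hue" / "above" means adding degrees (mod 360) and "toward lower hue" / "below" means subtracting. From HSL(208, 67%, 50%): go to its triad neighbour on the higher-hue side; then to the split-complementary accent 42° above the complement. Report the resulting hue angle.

190°

triadic ↑ +120°: 208 + 120 = 328°
split-comp 42° ↑ +222°: 328 + 222 = 550 → 550 − 360 = 190°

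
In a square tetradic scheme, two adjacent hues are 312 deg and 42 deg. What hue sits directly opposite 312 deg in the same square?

A square tetradic scheme places four hues 90° apart; opposite corners are 180° apart.
312 + 180 = 492 → 492 − 360 = 132°

132°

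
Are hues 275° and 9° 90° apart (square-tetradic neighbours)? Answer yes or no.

Angular distance: |275 − 9| = 266; shorter arc = 360 − 266 = 94°.
90° apart (square-tetradic neighbours) requires 90°.

no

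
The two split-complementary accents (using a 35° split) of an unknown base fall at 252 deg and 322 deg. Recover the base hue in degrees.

107°

The accents sit 35° either side of the complement, so the complement is their short-arc midpoint on the wheel.
Short-arc midpoint of 252° and 322°: 287°.
Base is 180° from the complement: 287 − 180 = 107°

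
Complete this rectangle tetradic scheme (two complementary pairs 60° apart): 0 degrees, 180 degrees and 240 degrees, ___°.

60°

A rectangular tetradic uses two complementary pairs 60° apart: offsets 0°, 60°, 180°, 240°.
Among {0°, 180°, 240°}, 180° and 0° are a 180° pair.
The remaining hue 240° needs its own complement: 240 + 180 = 420 → 420 − 360 = 60°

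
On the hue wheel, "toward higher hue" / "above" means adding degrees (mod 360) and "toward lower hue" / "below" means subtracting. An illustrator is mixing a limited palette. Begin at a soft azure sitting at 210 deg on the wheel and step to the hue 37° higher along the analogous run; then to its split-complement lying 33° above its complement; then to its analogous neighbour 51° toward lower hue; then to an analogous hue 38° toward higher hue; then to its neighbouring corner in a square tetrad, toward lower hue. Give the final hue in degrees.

357°

+37° (analog 37° ↑): 210 + 37 = 247°
+213° (split-comp 33° ↑): 247 + 213 = 460 → 460 − 360 = 100°
−51° (analog 51° ↓): 100 − 51 = 49°
+38° (analog 38° ↑): 49 + 38 = 87°
−90° (square ↓): 87 − 90 = -3 → -3 + 360 = 357°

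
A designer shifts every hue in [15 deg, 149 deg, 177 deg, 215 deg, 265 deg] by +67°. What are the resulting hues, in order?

15 + 67 = 82°
149 + 67 = 216°
177 + 67 = 244°
215 + 67 = 282°
265 + 67 = 332°

82°, 216°, 244°, 282°, 332°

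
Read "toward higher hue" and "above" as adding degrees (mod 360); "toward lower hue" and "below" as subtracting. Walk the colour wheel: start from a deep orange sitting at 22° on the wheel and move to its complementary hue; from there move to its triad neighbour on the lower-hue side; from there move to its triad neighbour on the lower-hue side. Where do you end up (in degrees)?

+180° (complement): 22 + 180 = 202°
−120° (triadic ↓): 202 − 120 = 82°
−120° (triadic ↓): 82 − 120 = -38 → -38 + 360 = 322°

322°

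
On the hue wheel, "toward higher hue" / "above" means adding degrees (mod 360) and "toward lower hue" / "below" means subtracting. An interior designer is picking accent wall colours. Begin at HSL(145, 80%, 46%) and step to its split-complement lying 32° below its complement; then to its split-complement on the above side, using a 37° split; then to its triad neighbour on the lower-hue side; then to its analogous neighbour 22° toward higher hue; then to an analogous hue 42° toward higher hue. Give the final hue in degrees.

+148° (split-comp 32° ↓): 145 + 148 = 293°
+217° (split-comp 37° ↑): 293 + 217 = 510 → 510 − 360 = 150°
−120° (triadic ↓): 150 − 120 = 30°
+22° (analog 22° ↑): 30 + 22 = 52°
+42° (analog 42° ↑): 52 + 42 = 94°

94°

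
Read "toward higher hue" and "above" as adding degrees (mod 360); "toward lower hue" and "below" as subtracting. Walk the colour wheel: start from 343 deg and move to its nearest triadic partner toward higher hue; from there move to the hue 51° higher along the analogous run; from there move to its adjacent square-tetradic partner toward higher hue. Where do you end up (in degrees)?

343 + 120 = 463 → 463 − 360 = 103°   (triadic ↑)
103 + 51 = 154°   (analog 51° ↑)
154 + 90 = 244°   (square ↑)

244°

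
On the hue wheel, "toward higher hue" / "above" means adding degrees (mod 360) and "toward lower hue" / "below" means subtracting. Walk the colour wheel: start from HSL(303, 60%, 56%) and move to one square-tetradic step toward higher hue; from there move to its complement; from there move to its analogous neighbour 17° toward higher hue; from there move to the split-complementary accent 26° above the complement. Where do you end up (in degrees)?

303 + 90 = 393 → 393 − 360 = 33°   (square ↑)
33 + 180 = 213°   (complement)
213 + 17 = 230°   (analog 17° ↑)
230 + 206 = 436 → 436 − 360 = 76°   (split-comp 26° ↑)

76°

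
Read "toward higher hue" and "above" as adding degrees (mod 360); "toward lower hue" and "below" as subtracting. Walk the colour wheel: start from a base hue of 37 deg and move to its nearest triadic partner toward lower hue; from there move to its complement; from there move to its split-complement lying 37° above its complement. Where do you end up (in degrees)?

314°

−120° (triadic ↓): 37 − 120 = -83 → -83 + 360 = 277°
+180° (complement): 277 + 180 = 457 → 457 − 360 = 97°
+217° (split-comp 37° ↑): 97 + 217 = 314°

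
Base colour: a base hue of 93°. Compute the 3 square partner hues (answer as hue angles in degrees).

A square tetradic scheme places four hues every 90°.
93 + 90 = 183°
93 + 180 = 273°
93 + 270 = 363 → 363 − 360 = 3°

183°, 273° and 3°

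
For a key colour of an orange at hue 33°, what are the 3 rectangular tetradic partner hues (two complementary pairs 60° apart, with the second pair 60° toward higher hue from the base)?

A rectangular tetradic uses two complementary pairs 60° apart: offsets 0°, 60°, 180°, 240°.
33 + 60 = 93°
33 + 180 = 213°
33 + 240 = 273°

93°, 213°, and 273°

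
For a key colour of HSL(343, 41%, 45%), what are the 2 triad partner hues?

103° and 223°

A triad places three hues 120° apart.
343 + 120 = 463 → 463 − 360 = 103°
343 + 240 = 583 → 583 − 360 = 223°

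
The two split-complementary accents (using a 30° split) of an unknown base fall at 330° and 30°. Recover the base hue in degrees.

The accents sit 30° either side of the complement, so the complement is their short-arc midpoint on the wheel.
Short-arc midpoint of 330° and 30°: 0°.
Base is 180° from the complement: 0 − 180 = -180 → -180 + 360 = 180°

180°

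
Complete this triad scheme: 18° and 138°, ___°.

A triad places three hues 120° apart.
The full set through 18° is {18°, 138°, 258°}.
Given {18°, 138°}, the missing hue is 258°.

258°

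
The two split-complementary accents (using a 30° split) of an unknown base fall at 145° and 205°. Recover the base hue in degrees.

The accents sit 30° either side of the complement, so the complement is their short-arc midpoint on the wheel.
Short-arc midpoint of 145° and 205°: 175°.
Base is 180° from the complement: 175 − 180 = -5 → -5 + 360 = 355°

355°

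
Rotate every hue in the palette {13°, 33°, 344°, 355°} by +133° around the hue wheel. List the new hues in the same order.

13 + 133 = 146°
33 + 133 = 166°
344 + 133 = 477 → 477 − 360 = 117°
355 + 133 = 488 → 488 − 360 = 128°

146°, 166°, 117°, 128°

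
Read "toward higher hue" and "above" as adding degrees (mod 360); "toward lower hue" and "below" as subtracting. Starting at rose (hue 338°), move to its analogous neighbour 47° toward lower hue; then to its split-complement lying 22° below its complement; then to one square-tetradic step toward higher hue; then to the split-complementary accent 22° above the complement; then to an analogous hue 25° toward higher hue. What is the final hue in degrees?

analog 47° ↓ −47°: 338 − 47 = 291°
split-comp 22° ↓ +158°: 291 + 158 = 449 → 449 − 360 = 89°
square ↑ +90°: 89 + 90 = 179°
split-comp 22° ↑ +202°: 179 + 202 = 381 → 381 − 360 = 21°
analog 25° ↑ +25°: 21 + 25 = 46°

46°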